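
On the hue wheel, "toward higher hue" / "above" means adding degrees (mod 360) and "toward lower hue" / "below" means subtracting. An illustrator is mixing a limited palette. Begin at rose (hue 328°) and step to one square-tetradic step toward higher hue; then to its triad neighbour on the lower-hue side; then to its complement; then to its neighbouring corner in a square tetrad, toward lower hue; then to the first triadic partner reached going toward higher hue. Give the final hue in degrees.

148°

+90° (square ↑): 328 + 90 = 418 → 418 − 360 = 58°
−120° (triadic ↓): 58 − 120 = -62 → -62 + 360 = 298°
+180° (complement): 298 + 180 = 478 → 478 − 360 = 118°
−90° (square ↓): 118 − 90 = 28°
+120° (triadic ↑): 28 + 120 = 148°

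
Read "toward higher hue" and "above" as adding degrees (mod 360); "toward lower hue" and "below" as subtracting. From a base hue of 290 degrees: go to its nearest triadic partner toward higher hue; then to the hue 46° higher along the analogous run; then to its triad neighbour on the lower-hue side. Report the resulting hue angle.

triadic ↑ +120°: 290 + 120 = 410 → 410 − 360 = 50°
analog 46° ↑ +46°: 50 + 46 = 96°
triadic ↓ −120°: 96 − 120 = -24 → -24 + 360 = 336°

336°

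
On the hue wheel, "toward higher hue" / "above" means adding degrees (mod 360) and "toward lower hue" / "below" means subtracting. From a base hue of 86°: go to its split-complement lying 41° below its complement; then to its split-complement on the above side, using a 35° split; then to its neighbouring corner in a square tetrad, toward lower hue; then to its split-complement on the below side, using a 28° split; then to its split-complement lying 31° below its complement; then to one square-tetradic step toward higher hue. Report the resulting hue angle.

+139° (split-comp 41° ↓): 86 + 139 = 225°
+215° (split-comp 35° ↑): 225 + 215 = 440 → 440 − 360 = 80°
−90° (square ↓): 80 − 90 = -10 → -10 + 360 = 350°
+152° (split-comp 28° ↓): 350 + 152 = 502 → 502 − 360 = 142°
+149° (split-comp 31° ↓): 142 + 149 = 291°
+90° (square ↑): 291 + 90 = 381 → 381 − 360 = 21°

21°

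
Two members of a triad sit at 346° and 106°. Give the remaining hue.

A triad spaces three hues 120° apart.
The full set is {106°, 226°, 346°}.

226°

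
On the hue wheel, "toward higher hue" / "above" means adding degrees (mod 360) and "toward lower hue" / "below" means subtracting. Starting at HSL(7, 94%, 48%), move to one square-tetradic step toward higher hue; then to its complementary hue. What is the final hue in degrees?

277°

+90° (square ↑): 7 + 90 = 97°
+180° (complement): 97 + 180 = 277°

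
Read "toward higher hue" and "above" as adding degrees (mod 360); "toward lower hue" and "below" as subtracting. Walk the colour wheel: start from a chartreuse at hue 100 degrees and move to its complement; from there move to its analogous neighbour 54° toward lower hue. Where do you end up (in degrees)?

226°

100 + 180 = 280°   (complement)
280 − 54 = 226°   (analog 54° ↓)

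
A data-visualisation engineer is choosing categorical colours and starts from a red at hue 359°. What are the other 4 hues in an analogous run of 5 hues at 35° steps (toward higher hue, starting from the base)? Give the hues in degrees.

34°, 69°, 104°, 139°

Analogous hues sit every 35° along the wheel.
359 + 35 = 394 → 394 − 360 = 34°
359 + 70 = 429 → 429 − 360 = 69°
359 + 105 = 464 → 464 − 360 = 104°
359 + 140 = 499 → 499 − 360 = 139°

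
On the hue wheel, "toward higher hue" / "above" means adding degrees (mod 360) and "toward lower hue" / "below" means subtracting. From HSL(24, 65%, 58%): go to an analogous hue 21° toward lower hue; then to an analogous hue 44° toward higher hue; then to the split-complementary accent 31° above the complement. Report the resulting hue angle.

24 − 21 = 3°   (analog 21° ↓)
3 + 44 = 47°   (analog 44° ↑)
47 + 211 = 258°   (split-comp 31° ↑)

258°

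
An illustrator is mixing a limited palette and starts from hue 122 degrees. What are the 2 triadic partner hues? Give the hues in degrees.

242° and 2°

A triad places three hues 120° apart.
122 + 120 = 242°
122 + 240 = 362 → 362 − 360 = 2°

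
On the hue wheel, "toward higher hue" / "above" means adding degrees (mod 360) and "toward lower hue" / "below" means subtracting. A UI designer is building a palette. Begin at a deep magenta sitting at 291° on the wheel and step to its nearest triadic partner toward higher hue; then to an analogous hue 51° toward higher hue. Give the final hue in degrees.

102°

triadic ↑ +120°: 291 + 120 = 411 → 411 − 360 = 51°
analog 51° ↑ +51°: 51 + 51 = 102°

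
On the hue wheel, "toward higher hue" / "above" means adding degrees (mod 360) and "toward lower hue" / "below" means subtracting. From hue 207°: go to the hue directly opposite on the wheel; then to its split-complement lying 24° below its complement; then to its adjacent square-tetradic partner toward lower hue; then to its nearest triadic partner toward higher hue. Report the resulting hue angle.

207 + 180 = 387 → 387 − 360 = 27°   (complement)
27 + 156 = 183°   (split-comp 24° ↓)
183 − 90 = 93°   (square ↓)
93 + 120 = 213°   (triadic ↑)

213°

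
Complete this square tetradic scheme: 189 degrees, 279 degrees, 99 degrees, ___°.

A square tetradic scheme places four hues every 90°.
The full set through 99° is {9°, 99°, 189°, 279°}.
Given {99°, 189°, 279°}, the missing hue is 9°.

9°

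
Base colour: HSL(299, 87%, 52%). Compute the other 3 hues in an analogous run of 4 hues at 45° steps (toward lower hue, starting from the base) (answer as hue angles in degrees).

254°, 209° and 164°

Analogous hues sit every 45° along the wheel.
299 − 45 = 254°
299 − 90 = 209°
299 − 135 = 164°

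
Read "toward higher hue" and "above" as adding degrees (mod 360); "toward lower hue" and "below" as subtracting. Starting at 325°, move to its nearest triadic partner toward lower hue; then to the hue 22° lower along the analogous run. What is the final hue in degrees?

183°

−120° (triadic ↓): 325 − 120 = 205°
−22° (analog 22° ↓): 205 − 22 = 183°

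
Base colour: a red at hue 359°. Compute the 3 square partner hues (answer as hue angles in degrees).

89°, 179°, 269°

359 + 90 = 449 → 449 − 360 = 89°
359 + 180 = 539 → 539 − 360 = 179°
359 + 270 = 629 → 629 − 360 = 269°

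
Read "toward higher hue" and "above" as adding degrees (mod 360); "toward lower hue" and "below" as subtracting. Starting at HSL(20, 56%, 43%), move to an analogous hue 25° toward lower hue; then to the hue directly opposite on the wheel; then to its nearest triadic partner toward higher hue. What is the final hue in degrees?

295°

analog 25° ↓ −25°: 20 − 25 = -5 → -5 + 360 = 355°
complement +180°: 355 + 180 = 535 → 535 − 360 = 175°
triadic ↑ +120°: 175 + 120 = 295°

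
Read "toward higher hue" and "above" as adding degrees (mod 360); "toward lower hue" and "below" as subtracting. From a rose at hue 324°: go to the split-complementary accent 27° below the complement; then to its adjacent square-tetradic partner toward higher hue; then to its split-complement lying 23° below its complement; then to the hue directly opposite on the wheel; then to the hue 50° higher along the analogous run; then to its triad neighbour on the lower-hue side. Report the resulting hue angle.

split-comp 27° ↓ +153°: 324 + 153 = 477 → 477 − 360 = 117°
square ↑ +90°: 117 + 90 = 207°
split-comp 23° ↓ +157°: 207 + 157 = 364 → 364 − 360 = 4°
complement +180°: 4 + 180 = 184°
analog 50° ↑ +50°: 184 + 50 = 234°
triadic ↓ −120°: 234 − 120 = 114°

114°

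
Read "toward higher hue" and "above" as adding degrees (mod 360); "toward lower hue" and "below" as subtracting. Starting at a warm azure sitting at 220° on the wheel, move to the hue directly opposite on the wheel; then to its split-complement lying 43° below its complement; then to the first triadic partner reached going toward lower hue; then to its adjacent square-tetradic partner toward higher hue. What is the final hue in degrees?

+180° (complement): 220 + 180 = 400 → 400 − 360 = 40°
+137° (split-comp 43° ↓): 40 + 137 = 177°
−120° (triadic ↓): 177 − 120 = 57°
+90° (square ↑): 57 + 90 = 147°

147°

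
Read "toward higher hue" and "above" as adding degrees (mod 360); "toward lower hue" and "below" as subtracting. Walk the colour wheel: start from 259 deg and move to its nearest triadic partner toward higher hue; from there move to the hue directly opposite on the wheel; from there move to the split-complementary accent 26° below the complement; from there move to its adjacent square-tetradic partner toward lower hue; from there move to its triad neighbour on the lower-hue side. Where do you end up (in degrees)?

259 + 120 = 379 → 379 − 360 = 19°   (triadic ↑)
19 + 180 = 199°   (complement)
199 + 154 = 353°   (split-comp 26° ↓)
353 − 90 = 263°   (square ↓)
263 − 120 = 143°   (triadic ↓)

143°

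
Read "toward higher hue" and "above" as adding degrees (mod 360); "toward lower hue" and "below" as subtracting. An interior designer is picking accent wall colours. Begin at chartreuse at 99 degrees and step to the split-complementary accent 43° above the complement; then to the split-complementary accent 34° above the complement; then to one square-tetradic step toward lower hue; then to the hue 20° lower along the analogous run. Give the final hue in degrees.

99 + 223 = 322°   (split-comp 43° ↑)
322 + 214 = 536 → 536 − 360 = 176°   (split-comp 34° ↑)
176 − 90 = 86°   (square ↓)
86 − 20 = 66°   (analog 20° ↓)

66°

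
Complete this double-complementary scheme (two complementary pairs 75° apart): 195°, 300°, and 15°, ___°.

120°

A rectangular tetradic uses two complementary pairs 75° apart: offsets 0°, 75°, 180°, 255°.
Among {15°, 195°, 300°}, 15° and 195° are a 180° pair.
The remaining hue 300° needs its own complement: 300 + 180 = 480 → 480 − 360 = 120°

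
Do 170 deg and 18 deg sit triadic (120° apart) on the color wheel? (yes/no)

no

Angular distance: |170 − 18| = 152 = 152°.
Triadic (120° apart) requires 120°.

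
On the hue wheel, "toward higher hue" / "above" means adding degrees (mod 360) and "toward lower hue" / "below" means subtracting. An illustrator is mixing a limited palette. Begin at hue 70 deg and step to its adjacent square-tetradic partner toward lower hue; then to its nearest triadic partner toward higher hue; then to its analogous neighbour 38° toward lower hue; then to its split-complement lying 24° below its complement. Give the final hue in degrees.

218°

70 − 90 = -20 → -20 + 360 = 340°   (square ↓)
340 + 120 = 460 → 460 − 360 = 100°   (triadic ↑)
100 − 38 = 62°   (analog 38° ↓)
62 + 156 = 218°   (split-comp 24° ↓)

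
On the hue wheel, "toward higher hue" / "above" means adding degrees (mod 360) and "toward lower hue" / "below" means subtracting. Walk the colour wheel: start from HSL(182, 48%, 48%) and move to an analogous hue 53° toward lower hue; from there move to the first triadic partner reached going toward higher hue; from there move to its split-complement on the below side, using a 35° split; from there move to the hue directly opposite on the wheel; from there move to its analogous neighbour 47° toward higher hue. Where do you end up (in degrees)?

261°

−53° (analog 53° ↓): 182 − 53 = 129°
+120° (triadic ↑): 129 + 120 = 249°
+145° (split-comp 35° ↓): 249 + 145 = 394 → 394 − 360 = 34°
+180° (complement): 34 + 180 = 214°
+47° (analog 47° ↑): 214 + 47 = 261°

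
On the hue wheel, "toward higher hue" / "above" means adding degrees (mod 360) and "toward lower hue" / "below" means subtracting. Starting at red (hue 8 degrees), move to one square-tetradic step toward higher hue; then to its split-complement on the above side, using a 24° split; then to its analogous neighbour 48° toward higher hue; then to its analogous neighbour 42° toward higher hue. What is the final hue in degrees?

square ↑ +90°: 8 + 90 = 98°
split-comp 24° ↑ +204°: 98 + 204 = 302°
analog 48° ↑ +48°: 302 + 48 = 350°
analog 42° ↑ +42°: 350 + 42 = 392 → 392 − 360 = 32°

32°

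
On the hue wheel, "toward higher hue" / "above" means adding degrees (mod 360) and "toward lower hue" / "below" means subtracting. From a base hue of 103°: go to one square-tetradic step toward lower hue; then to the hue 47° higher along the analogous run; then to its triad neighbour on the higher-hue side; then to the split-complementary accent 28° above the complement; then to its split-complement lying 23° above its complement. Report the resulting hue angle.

231°

square ↓ −90°: 103 − 90 = 13°
analog 47° ↑ +47°: 13 + 47 = 60°
triadic ↑ +120°: 60 + 120 = 180°
split-comp 28° ↑ +208°: 180 + 208 = 388 → 388 − 360 = 28°
split-comp 23° ↑ +203°: 28 + 203 = 231°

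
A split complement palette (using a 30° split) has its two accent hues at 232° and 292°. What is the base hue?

The accents sit 30° either side of the complement, so the complement is their short-arc midpoint on the wheel.
Short-arc midpoint of 232° and 292°: 262°.
Base is 180° from the complement: 262 − 180 = 82°

82°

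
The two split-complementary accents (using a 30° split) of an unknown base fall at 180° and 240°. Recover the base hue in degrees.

The accents sit 30° either side of the complement, so the complement is their short-arc midpoint on the wheel.
Short-arc midpoint of 180° and 240°: 210°.
Base is 180° from the complement: 210 − 180 = 30°

30°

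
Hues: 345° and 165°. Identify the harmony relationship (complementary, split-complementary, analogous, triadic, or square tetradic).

complementary

Sort the hues: 165°, 345°.
Successive gaps around the wheel: 180°, 180°.
Two hues 180° apart are complementary.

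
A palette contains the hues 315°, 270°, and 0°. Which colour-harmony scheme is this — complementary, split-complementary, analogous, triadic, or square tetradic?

analogous

Sort the hues: 0°, 270°, 315°.
Successive gaps around the wheel: 270°, 45°, 45°.
A run of hues at equal small steps (45°) with one large closing gap is an analogous group.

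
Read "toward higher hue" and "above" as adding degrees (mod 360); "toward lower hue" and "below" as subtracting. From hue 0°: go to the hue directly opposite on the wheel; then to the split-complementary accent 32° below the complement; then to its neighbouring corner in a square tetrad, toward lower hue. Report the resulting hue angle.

complement +180°: 0 + 180 = 180°
split-comp 32° ↓ +148°: 180 + 148 = 328°
square ↓ −90°: 328 − 90 = 238°

238°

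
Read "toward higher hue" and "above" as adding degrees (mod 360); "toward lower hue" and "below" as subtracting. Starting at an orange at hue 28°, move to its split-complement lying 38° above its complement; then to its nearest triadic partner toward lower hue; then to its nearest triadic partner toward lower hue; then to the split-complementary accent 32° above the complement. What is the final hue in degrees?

218°

+218° (split-comp 38° ↑): 28 + 218 = 246°
−120° (triadic ↓): 246 − 120 = 126°
−120° (triadic ↓): 126 − 120 = 6°
+212° (split-comp 32° ↑): 6 + 212 = 218°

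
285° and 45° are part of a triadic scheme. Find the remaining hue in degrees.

A triad places three hues 120° apart.
The full set through 45° is {45°, 165°, 285°}.
Given {45°, 285°}, the missing hue is 165°.

165°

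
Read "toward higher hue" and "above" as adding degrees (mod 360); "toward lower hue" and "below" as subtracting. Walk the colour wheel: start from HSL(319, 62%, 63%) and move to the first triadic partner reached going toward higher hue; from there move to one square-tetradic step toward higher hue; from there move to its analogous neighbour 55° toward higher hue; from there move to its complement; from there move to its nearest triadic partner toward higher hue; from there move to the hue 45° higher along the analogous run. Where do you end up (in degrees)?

209°

triadic ↑ +120°: 319 + 120 = 439 → 439 − 360 = 79°
square ↑ +90°: 79 + 90 = 169°
analog 55° ↑ +55°: 169 + 55 = 224°
complement +180°: 224 + 180 = 404 → 404 − 360 = 44°
triadic ↑ +120°: 44 + 120 = 164°
analog 45° ↑ +45°: 164 + 45 = 209°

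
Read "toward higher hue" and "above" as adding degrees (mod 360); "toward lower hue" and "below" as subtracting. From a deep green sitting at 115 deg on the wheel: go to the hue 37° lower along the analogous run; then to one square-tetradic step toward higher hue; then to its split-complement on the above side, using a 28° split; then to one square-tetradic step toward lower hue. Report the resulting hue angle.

286°

analog 37° ↓ −37°: 115 − 37 = 78°
square ↑ +90°: 78 + 90 = 168°
split-comp 28° ↑ +208°: 168 + 208 = 376 → 376 − 360 = 16°
square ↓ −90°: 16 − 90 = -74 → -74 + 360 = 286°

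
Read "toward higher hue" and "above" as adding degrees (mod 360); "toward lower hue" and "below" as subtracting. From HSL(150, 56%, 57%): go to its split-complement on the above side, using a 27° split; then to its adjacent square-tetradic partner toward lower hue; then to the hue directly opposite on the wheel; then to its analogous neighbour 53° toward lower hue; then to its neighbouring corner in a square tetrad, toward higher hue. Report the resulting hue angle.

+207° (split-comp 27° ↑): 150 + 207 = 357°
−90° (square ↓): 357 − 90 = 267°
+180° (complement): 267 + 180 = 447 → 447 − 360 = 87°
−53° (analog 53° ↓): 87 − 53 = 34°
+90° (square ↑): 34 + 90 = 124°

124°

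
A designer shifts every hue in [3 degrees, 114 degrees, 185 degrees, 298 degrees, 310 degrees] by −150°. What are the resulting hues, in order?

213°, 324°, 35°, 148°, 160°

3 − 150 = -147 → -147 + 360 = 213°
114 − 150 = -36 → -36 + 360 = 324°
185 − 150 = 35°
298 − 150 = 148°
310 − 150 = 160°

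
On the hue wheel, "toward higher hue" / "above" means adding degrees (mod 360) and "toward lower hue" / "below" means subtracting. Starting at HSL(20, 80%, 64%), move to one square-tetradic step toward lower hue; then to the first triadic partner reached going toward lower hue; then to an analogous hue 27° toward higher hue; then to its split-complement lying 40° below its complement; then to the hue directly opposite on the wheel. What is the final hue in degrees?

157°

square ↓ −90°: 20 − 90 = -70 → -70 + 360 = 290°
triadic ↓ −120°: 290 − 120 = 170°
analog 27° ↑ +27°: 170 + 27 = 197°
split-comp 40° ↓ +140°: 197 + 140 = 337°
complement +180°: 337 + 180 = 517 → 517 − 360 = 157°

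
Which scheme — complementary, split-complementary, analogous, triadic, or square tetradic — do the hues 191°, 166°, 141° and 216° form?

Sort the hues: 141°, 166°, 191°, 216°.
Successive gaps around the wheel: 25°, 25°, 25°, 285°.
A run of hues at equal small steps (25°) with one large closing gap is an analogous group.

analogous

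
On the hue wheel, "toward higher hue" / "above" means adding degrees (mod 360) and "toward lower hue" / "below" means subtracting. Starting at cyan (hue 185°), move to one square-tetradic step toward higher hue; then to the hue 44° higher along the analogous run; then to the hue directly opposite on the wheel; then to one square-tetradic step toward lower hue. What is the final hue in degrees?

+90° (square ↑): 185 + 90 = 275°
+44° (analog 44° ↑): 275 + 44 = 319°
+180° (complement): 319 + 180 = 499 → 499 − 360 = 139°
−90° (square ↓): 139 − 90 = 49°

49°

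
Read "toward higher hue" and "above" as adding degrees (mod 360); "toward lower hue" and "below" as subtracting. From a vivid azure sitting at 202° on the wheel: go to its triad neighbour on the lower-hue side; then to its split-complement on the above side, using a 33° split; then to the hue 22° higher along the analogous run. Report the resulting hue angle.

triadic ↓ −120°: 202 − 120 = 82°
split-comp 33° ↑ +213°: 82 + 213 = 295°
analog 22° ↑ +22°: 295 + 22 = 317°

317°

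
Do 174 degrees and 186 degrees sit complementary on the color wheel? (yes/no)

Angular distance: |174 − 186| = 12 = 12°.
Complementary requires 180°.

no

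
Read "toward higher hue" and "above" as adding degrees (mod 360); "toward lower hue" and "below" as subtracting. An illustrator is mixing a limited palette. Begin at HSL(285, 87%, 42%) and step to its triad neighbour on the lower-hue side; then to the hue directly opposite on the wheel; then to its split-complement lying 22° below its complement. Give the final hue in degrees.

143°

triadic ↓ −120°: 285 − 120 = 165°
complement +180°: 165 + 180 = 345°
split-comp 22° ↓ +158°: 345 + 158 = 503 → 503 − 360 = 143°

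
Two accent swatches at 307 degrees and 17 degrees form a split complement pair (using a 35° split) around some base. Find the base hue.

162°

The accents sit 35° either side of the complement, so the complement is their short-arc midpoint on the wheel.
Short-arc midpoint of 307° and 17°: 342°.
Base is 180° from the complement: 342 − 180 = 162°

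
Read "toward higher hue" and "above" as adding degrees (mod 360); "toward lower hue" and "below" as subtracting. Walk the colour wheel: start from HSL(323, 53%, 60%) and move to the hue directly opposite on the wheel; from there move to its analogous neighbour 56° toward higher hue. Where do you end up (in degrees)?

199°

complement +180°: 323 + 180 = 503 → 503 − 360 = 143°
analog 56° ↑ +56°: 143 + 56 = 199°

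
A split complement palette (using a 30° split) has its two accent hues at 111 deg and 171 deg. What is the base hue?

The accents sit 30° either side of the complement, so the complement is their short-arc midpoint on the wheel.
Short-arc midpoint of 111° and 171°: 141°.
Base is 180° from the complement: 141 − 180 = -39 → -39 + 360 = 321°

321°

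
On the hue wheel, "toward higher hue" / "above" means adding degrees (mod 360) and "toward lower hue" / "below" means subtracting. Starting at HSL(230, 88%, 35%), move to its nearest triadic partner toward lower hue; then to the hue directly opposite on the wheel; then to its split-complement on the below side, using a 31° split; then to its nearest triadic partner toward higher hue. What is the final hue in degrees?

199°

−120° (triadic ↓): 230 − 120 = 110°
+180° (complement): 110 + 180 = 290°
+149° (split-comp 31° ↓): 290 + 149 = 439 → 439 − 360 = 79°
+120° (triadic ↑): 79 + 120 = 199°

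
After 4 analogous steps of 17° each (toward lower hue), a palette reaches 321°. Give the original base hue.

29°

4 steps of 17° (toward lower hue) give a net shift of −68°.
Start = end − shift: 321 + 68 = 389 → 389 − 360 = 29°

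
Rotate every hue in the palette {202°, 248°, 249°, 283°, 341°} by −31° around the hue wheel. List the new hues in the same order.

171°, 217°, 218°, 252°, 310°

202 − 31 = 171°
248 − 31 = 217°
249 − 31 = 218°
283 − 31 = 252°
341 − 31 = 310°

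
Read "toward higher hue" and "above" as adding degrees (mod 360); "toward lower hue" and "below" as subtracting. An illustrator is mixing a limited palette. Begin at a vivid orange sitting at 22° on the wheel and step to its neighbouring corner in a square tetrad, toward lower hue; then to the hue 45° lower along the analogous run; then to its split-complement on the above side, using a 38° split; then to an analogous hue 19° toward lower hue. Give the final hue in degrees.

86°

square ↓ −90°: 22 − 90 = -68 → -68 + 360 = 292°
analog 45° ↓ −45°: 292 − 45 = 247°
split-comp 38° ↑ +218°: 247 + 218 = 465 → 465 − 360 = 105°
analog 19° ↓ −19°: 105 − 19 = 86°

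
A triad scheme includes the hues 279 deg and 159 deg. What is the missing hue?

39°

A triad places three hues 120° apart.
The full set through 159° is {39°, 159°, 279°}.
Given {159°, 279°}, the missing hue is 39°.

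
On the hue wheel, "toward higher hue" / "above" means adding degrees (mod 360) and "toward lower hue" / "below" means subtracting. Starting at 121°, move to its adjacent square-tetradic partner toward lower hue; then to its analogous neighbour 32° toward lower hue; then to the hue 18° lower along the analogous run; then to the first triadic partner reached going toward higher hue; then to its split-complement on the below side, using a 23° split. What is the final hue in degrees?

121 − 90 = 31°   (square ↓)
31 − 32 = -1 → -1 + 360 = 359°   (analog 32° ↓)
359 − 18 = 341°   (analog 18° ↓)
341 + 120 = 461 → 461 − 360 = 101°   (triadic ↑)
101 + 157 = 258°   (split-comp 23° ↓)

258°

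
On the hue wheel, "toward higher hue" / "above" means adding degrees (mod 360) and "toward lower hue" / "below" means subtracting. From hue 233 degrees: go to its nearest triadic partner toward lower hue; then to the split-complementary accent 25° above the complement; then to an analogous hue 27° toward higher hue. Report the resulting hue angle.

233 − 120 = 113°   (triadic ↓)
113 + 205 = 318°   (split-comp 25° ↑)
318 + 27 = 345°   (analog 27° ↑)

345°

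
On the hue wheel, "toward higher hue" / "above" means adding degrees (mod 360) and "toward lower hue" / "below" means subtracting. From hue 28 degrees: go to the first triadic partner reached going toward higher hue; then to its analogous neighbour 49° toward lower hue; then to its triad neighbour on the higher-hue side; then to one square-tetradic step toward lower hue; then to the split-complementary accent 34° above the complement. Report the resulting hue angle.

343°

28 + 120 = 148°   (triadic ↑)
148 − 49 = 99°   (analog 49° ↓)
99 + 120 = 219°   (triadic ↑)
219 − 90 = 129°   (square ↓)
129 + 214 = 343°   (split-comp 34° ↑)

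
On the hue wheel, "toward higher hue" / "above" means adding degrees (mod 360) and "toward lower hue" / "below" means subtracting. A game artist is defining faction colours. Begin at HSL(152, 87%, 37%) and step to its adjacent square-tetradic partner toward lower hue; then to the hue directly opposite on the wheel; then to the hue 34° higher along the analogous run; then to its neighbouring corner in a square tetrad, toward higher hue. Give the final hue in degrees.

−90° (square ↓): 152 − 90 = 62°
+180° (complement): 62 + 180 = 242°
+34° (analog 34° ↑): 242 + 34 = 276°
+90° (square ↑): 276 + 90 = 366 → 366 − 360 = 6°

6°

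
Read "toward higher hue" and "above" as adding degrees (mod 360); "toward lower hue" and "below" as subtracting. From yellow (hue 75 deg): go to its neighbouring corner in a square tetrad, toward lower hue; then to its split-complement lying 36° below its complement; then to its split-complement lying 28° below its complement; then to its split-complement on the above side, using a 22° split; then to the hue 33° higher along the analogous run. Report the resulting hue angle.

75 − 90 = -15 → -15 + 360 = 345°   (square ↓)
345 + 144 = 489 → 489 − 360 = 129°   (split-comp 36° ↓)
129 + 152 = 281°   (split-comp 28° ↓)
281 + 202 = 483 → 483 − 360 = 123°   (split-comp 22° ↑)
123 + 33 = 156°   (analog 33° ↑)

156°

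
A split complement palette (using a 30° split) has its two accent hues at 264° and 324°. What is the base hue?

The accents sit 30° either side of the complement, so the complement is their short-arc midpoint on the wheel.
Short-arc midpoint of 264° and 324°: 294°.
Base is 180° from the complement: 294 − 180 = 114°

114°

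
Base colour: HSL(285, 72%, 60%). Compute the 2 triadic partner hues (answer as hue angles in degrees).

A triad places three hues 120° apart.
285 + 120 = 405 → 405 − 360 = 45°
285 + 240 = 525 → 525 − 360 = 165°

45° and 165°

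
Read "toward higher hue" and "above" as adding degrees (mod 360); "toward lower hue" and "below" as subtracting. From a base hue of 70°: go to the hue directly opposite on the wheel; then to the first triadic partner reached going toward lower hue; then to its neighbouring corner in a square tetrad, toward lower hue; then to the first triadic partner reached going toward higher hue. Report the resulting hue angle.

160°

+180° (complement): 70 + 180 = 250°
−120° (triadic ↓): 250 − 120 = 130°
−90° (square ↓): 130 − 90 = 40°
+120° (triadic ↑): 40 + 120 = 160°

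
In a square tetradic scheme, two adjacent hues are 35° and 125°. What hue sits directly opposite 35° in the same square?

215°

A square tetradic scheme places four hues 90° apart; opposite corners are 180° apart.
35 + 180 = 215°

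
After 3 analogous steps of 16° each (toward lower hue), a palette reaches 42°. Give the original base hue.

90°

3 steps of 16° (toward lower hue) give a net shift of −48°.
Start = end − shift: 42 + 48 = 90°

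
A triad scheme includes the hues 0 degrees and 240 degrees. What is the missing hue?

A triad places three hues 120° apart.
The full set through 0° is {0°, 120°, 240°}.
Given {0°, 240°}, the missing hue is 120°.

120°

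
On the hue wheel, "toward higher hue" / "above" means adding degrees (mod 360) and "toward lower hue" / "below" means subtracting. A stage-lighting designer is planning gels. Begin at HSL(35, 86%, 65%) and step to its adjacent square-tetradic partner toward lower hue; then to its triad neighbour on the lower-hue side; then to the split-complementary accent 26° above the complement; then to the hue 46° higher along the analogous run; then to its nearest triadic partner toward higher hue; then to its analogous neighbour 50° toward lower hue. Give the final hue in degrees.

square ↓ −90°: 35 − 90 = -55 → -55 + 360 = 305°
triadic ↓ −120°: 305 − 120 = 185°
split-comp 26° ↑ +206°: 185 + 206 = 391 → 391 − 360 = 31°
analog 46° ↑ +46°: 31 + 46 = 77°
triadic ↑ +120°: 77 + 120 = 197°
analog 50° ↓ −50°: 197 − 50 = 147°

147°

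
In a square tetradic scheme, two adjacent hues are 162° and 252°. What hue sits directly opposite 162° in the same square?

A square tetradic scheme places four hues 90° apart; opposite corners are 180° apart.
162 + 180 = 342°

342°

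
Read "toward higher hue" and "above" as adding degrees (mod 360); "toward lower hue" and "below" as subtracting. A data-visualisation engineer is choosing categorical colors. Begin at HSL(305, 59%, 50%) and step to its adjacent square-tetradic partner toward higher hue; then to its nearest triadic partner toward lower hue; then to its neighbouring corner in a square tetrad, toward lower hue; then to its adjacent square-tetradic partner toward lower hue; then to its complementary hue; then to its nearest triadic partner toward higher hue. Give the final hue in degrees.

35°

+90° (square ↑): 305 + 90 = 395 → 395 − 360 = 35°
−120° (triadic ↓): 35 − 120 = -85 → -85 + 360 = 275°
−90° (square ↓): 275 − 90 = 185°
−90° (square ↓): 185 − 90 = 95°
+180° (complement): 95 + 180 = 275°
+120° (triadic ↑): 275 + 120 = 395 → 395 − 360 = 35°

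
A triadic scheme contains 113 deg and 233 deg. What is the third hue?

A triad spaces three hues 120° apart.
The full set is {113°, 233°, 353°}.

353°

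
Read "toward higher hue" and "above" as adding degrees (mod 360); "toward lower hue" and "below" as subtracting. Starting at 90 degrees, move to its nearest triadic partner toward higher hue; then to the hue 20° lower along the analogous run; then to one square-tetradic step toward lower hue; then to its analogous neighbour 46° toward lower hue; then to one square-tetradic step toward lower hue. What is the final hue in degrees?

+120° (triadic ↑): 90 + 120 = 210°
−20° (analog 20° ↓): 210 − 20 = 190°
−90° (square ↓): 190 − 90 = 100°
−46° (analog 46° ↓): 100 − 46 = 54°
−90° (square ↓): 54 − 90 = -36 → -36 + 360 = 324°

324°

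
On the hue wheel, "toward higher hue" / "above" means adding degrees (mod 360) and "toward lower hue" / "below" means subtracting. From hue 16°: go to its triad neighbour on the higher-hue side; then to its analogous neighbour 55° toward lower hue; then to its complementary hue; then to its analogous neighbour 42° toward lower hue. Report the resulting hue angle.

+120° (triadic ↑): 16 + 120 = 136°
−55° (analog 55° ↓): 136 − 55 = 81°
+180° (complement): 81 + 180 = 261°
−42° (analog 42° ↓): 261 − 42 = 219°

219°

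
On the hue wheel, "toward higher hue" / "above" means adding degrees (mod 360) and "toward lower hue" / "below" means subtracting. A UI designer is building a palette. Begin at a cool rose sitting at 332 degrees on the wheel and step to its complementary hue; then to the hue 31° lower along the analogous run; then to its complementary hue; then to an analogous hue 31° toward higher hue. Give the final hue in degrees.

332°

complement +180°: 332 + 180 = 512 → 512 − 360 = 152°
analog 31° ↓ −31°: 152 − 31 = 121°
complement +180°: 121 + 180 = 301°
analog 31° ↑ +31°: 301 + 31 = 332°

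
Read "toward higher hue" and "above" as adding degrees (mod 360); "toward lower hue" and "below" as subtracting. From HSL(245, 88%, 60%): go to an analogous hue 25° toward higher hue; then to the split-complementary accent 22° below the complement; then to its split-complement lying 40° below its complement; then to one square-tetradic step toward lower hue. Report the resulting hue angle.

245 + 25 = 270°   (analog 25° ↑)
270 + 158 = 428 → 428 − 360 = 68°   (split-comp 22° ↓)
68 + 140 = 208°   (split-comp 40° ↓)
208 − 90 = 118°   (square ↓)

118°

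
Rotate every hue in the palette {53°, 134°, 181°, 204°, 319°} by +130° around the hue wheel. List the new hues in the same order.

183°, 264°, 311°, 334°, 89°

53 + 130 = 183°
134 + 130 = 264°
181 + 130 = 311°
204 + 130 = 334°
319 + 130 = 449 → 449 − 360 = 89°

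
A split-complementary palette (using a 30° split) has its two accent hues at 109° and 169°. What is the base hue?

The accents sit 30° either side of the complement, so the complement is their short-arc midpoint on the wheel.
Short-arc midpoint of 109° and 169°: 139°.
Base is 180° from the complement: 139 − 180 = -41 → -41 + 360 = 319°

319°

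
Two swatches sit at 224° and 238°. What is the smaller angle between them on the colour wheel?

|224 − 238| = 14.
14 ≤ 180, so the shorter arc is 14°.

14°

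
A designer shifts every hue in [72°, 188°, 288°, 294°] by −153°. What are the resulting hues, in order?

72 − 153 = -81 → -81 + 360 = 279°
188 − 153 = 35°
288 − 153 = 135°
294 − 153 = 141°

279°, 35°, 135°, 141°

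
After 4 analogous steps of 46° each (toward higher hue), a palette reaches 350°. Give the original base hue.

166°

4 steps of 46° (toward higher hue) give a net shift of +184°.
Start = end − shift: 350 − 184 = 166°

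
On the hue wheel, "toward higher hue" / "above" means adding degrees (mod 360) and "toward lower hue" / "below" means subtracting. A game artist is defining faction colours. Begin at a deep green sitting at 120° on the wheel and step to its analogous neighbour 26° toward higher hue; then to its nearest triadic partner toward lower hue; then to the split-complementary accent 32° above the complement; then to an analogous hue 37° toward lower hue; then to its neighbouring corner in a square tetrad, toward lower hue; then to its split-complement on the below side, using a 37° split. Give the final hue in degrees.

+26° (analog 26° ↑): 120 + 26 = 146°
−120° (triadic ↓): 146 − 120 = 26°
+212° (split-comp 32° ↑): 26 + 212 = 238°
−37° (analog 37° ↓): 238 − 37 = 201°
−90° (square ↓): 201 − 90 = 111°
+143° (split-comp 37° ↓): 111 + 143 = 254°

254°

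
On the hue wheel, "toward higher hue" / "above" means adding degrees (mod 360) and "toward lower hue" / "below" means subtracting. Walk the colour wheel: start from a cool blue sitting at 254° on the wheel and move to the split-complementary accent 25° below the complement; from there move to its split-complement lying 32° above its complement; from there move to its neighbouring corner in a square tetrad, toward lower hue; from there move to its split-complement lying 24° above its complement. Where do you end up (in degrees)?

+155° (split-comp 25° ↓): 254 + 155 = 409 → 409 − 360 = 49°
+212° (split-comp 32° ↑): 49 + 212 = 261°
−90° (square ↓): 261 − 90 = 171°
+204° (split-comp 24° ↑): 171 + 204 = 375 → 375 − 360 = 15°

15°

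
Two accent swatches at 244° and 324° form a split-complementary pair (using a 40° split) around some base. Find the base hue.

The accents sit 40° either side of the complement, so the complement is their short-arc midpoint on the wheel.
Short-arc midpoint of 244° and 324°: 284°.
Base is 180° from the complement: 284 − 180 = 104°

104°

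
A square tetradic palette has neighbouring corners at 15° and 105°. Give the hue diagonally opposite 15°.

A square tetradic scheme places four hues 90° apart; opposite corners are 180° apart.
15 + 180 = 195°

195°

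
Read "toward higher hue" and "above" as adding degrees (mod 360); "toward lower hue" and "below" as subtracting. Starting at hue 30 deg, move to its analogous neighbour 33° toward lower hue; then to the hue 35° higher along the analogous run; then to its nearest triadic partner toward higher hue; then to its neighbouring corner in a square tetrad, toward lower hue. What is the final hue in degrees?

62°

−33° (analog 33° ↓): 30 − 33 = -3 → -3 + 360 = 357°
+35° (analog 35° ↑): 357 + 35 = 392 → 392 − 360 = 32°
+120° (triadic ↑): 32 + 120 = 152°
−90° (square ↓): 152 − 90 = 62°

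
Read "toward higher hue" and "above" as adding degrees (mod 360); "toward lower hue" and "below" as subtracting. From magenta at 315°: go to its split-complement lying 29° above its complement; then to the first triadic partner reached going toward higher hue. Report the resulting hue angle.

284°

+209° (split-comp 29° ↑): 315 + 209 = 524 → 524 − 360 = 164°
+120° (triadic ↑): 164 + 120 = 284°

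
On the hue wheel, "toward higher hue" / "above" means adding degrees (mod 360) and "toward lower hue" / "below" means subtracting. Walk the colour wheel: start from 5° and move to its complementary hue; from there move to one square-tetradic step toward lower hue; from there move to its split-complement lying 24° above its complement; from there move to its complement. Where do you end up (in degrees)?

119°

+180° (complement): 5 + 180 = 185°
−90° (square ↓): 185 − 90 = 95°
+204° (split-comp 24° ↑): 95 + 204 = 299°
+180° (complement): 299 + 180 = 479 → 479 − 360 = 119°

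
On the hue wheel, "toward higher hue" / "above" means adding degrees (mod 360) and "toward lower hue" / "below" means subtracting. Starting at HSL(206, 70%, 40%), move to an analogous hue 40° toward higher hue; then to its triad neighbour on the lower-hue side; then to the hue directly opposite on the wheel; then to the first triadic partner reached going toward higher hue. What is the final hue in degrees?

66°

analog 40° ↑ +40°: 206 + 40 = 246°
triadic ↓ −120°: 246 − 120 = 126°
complement +180°: 126 + 180 = 306°
triadic ↑ +120°: 306 + 120 = 426 → 426 − 360 = 66°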